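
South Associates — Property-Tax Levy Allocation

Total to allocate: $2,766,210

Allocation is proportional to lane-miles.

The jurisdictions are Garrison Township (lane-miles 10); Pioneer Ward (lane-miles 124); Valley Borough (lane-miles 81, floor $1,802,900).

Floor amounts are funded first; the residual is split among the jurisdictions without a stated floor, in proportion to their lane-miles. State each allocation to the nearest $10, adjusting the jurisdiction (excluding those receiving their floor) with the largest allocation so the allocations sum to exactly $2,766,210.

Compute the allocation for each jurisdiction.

Fund the minimums — Valley Borough $1,802,900. Residual $963,310.
Residual split over remaining lane-miles 134: Garrison Township 71,888.81 → $71,890; Pioneer Ward 891,421.19 → $891,420.

Garrison Township: $71,890 | Pioneer Ward: $891,420 | Valley Borough: $1,802,900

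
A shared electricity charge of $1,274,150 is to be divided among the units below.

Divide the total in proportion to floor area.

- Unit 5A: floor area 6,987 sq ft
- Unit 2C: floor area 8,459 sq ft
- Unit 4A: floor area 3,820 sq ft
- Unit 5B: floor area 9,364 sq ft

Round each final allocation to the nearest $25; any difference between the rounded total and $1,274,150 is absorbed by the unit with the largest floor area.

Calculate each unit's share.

Unit 5A: $310,950 · Unit 2C: $376,450 · Unit 4A: $170,000 · Unit 5B: $416,750

Floor area total: 28,630.
Proportional shares: Unit 5A 6,987/28,630 × $1,274,150 = 310,949.57; Unit 2C 8,459/28,630 × $1,274,150 = 376,459.48; Unit 4A 3,820/28,630 × $1,274,150 = 170,005.34; Unit 5B 9,364/28,630 × $1,274,150 = 416,735.61.
Rounded to nearest $25: Unit 5A $310,950; Unit 2C $376,450; Unit 4A $170,000; Unit 5B $416,725. Sum = $1,274,125.
Difference $1,274,150 − $1,274,125 = +$25 applied to largest floor area (Unit 5B): Unit 5B becomes $416,750.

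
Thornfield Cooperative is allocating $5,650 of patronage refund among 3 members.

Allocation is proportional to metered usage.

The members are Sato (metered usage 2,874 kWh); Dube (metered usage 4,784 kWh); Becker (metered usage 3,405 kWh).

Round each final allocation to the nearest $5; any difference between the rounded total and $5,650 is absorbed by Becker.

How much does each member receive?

Sum of metered usage: 11,063.
Raw shares: Sato 2,874/11,063 × $5,650 = 1,467.78; Dube 4,784/11,063 × $5,650 = 2,443.24; Becker 3,405/11,063 × $5,650 = 1,738.97.
After rounding ($5): Sato $1,470; Dube $2,445; Becker $1,740. Sum = $5,655.
Difference $5,650 − $5,655 = −$5 applied to Becker: Becker becomes $1,735.

Sato: $1,470 | Dube: $2,445 | Becker: $1,735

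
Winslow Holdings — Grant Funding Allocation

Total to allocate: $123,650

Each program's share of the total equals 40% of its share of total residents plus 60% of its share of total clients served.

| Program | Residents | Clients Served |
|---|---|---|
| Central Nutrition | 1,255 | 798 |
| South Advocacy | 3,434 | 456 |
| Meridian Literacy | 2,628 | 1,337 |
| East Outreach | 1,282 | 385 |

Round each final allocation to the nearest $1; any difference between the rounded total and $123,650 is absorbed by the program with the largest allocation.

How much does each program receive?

Central Nutrition: $27,112 | South Advocacy: $31,120 | Meridian Literacy: $48,446 | East Outreach: $16,972

Totals — residents 8,599, clients served 2,976.
Combined weights (40% residents + 60% clients served): Central Nutrition 0.2193; South Advocacy 0.2517; Meridian Literacy 0.3918; East Outreach 0.1373.
Pro-rata amounts: Central Nutrition 27,112.24; South Advocacy 31,119.61; Meridian Literacy 48,446.47; East Outreach 16,971.68.
At nearest $1: Central Nutrition $27,112; South Advocacy $31,120; Meridian Literacy $48,446; East Outreach $16,972. Sum = $123,650.
No rounding difference to absorb.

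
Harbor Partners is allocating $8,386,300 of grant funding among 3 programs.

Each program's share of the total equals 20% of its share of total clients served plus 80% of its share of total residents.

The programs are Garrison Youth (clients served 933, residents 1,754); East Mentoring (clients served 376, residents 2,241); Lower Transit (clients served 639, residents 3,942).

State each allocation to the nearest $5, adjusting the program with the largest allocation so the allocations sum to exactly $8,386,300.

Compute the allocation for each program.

Garrison Youth: $2,285,960; East Mentoring: $2,218,030; Lower Transit: $3,882,310

Totals — clients served 1,948, residents 7,937.
Blended shares (20% clients served + 80% residents): Garrison Youth 0.2726; East Mentoring 0.2645; Lower Transit 0.4629.
Pro-rata amounts: Garrison Youth 2,285,961.08; East Mentoring 2,218,029.52; Lower Transit 3,882,309.40.
After rounding ($5): Garrison Youth $2,285,960; East Mentoring $2,218,030; Lower Transit $3,882,310. Sum = $8,386,300.
No rounding difference to absorb.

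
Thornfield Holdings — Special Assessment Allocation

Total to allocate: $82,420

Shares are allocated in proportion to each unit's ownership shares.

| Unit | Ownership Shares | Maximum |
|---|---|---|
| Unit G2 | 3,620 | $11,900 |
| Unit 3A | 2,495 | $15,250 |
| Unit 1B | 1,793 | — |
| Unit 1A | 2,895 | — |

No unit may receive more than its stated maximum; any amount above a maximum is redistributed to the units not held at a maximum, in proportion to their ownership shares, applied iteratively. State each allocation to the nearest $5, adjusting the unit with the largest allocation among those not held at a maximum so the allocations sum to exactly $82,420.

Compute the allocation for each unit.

Unit G2: $11,900 · Unit 3A: $15,250 · Unit 1B: $21,140 · Unit 1A: $34,130

Total ownership shares = 10,803.
Pro-rata shares before constraints: Unit G2 27,618.29; Unit 3A 19,035.26; Unit 1B 13,679.45; Unit 1A 22,087.00.
Capped: Unit G2 ($11,900), Unit 3A ($15,250); remaining pool $55,270 reallocated over remaining ownership shares 4,688.
Remaining shares: Unit 1B 21,138.89 → $21,140; Unit 1A 34,131.11 → $34,130.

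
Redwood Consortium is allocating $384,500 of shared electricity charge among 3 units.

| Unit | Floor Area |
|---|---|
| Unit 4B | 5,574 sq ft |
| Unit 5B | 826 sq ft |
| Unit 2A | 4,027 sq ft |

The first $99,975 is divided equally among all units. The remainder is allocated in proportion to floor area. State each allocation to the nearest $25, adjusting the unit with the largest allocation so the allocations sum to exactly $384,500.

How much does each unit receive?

Unit 4B: $185,425 · Unit 5B: $55,875 · Unit 2A: $143,200

First tranche $99,975 split equally: $33,325 each.
Remainder $284,525 by floor area (total 10,427): Unit 4B 152,099.58 → $152,100; Unit 5B 22,539.34 → $22,550; Unit 2A 109,886.08 → $109,875.
Totals: Unit 4B $33,325 + $152,100 = $185,425; Unit 5B $33,325 + $22,550 = $55,875; Unit 2A $33,325 + $109,875 = $143,200.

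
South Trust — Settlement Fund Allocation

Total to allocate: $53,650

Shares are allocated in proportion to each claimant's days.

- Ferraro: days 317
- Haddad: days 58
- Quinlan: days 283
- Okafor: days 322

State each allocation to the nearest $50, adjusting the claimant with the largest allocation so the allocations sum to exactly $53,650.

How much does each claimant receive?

Ferraro: $17,350; Haddad: $3,200; Quinlan: $15,500; Okafor: $17,600

Total days = 980.
Proportional shares: Ferraro 317/980 × $53,650 = 17,354.13; Haddad 58/980 × $53,650 = 3,175.20; Quinlan 283/980 × $53,650 = 15,492.81; Okafor 322/980 × $53,650 = 17,627.86.
At nearest $50: Ferraro $17,350; Haddad $3,200; Quinlan $15,500; Okafor $17,650. Sum = $53,700.
Difference $53,650 − $53,700 = −$50 applied to largest allocation (Okafor): Okafor becomes $17,600.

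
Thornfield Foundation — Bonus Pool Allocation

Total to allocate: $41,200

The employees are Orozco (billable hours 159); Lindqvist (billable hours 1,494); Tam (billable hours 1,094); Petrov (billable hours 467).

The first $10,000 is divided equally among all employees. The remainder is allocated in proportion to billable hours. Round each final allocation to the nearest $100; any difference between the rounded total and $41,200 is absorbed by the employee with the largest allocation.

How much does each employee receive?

Orozco: $4,000 · Lindqvist: $17,100 · Tam: $13,100 · Petrov: $7,000

$10,000 shared equally gives $2,500 per employee.
Remainder $31,200 by billable hours (total 3,214): Orozco 1,543.50 → $1,500; Lindqvist 14,503.05 → $14,500; Tam 10,620.04 → $10,600; Petrov 4,533.42 → $4,500.
Rounding difference +$100 on remainder applied to Lindqvist.
Totals: Orozco $2,500 + $1,500 = $4,000; Lindqvist $2,500 + $14,600 = $17,100; Tam $2,500 + $10,600 = $13,100; Petrov $2,500 + $4,500 = $7,000.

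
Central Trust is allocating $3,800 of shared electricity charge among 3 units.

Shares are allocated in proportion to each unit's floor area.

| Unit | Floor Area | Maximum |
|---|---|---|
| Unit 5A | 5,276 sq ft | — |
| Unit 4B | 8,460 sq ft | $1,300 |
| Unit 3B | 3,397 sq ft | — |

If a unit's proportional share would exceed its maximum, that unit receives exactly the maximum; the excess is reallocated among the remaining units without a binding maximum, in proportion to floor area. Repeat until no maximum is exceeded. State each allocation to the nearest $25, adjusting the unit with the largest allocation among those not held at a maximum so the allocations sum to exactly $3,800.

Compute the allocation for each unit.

Sum of floor area: 17,133.
Proportional shares (ignoring caps): Unit 5A 1,170.19; Unit 4B 1,876.38; Unit 3B 753.43.
Cap binds for Unit 4B ($1,300); residual $2,500 reallocated over remaining floor area 8,673.
Redistributed shares: Unit 5A 1,520.81 → $1,525; Unit 3B 979.19 → $975.

Unit 5A: $1,525 | Unit 4B: $1,300 | Unit 3B: $975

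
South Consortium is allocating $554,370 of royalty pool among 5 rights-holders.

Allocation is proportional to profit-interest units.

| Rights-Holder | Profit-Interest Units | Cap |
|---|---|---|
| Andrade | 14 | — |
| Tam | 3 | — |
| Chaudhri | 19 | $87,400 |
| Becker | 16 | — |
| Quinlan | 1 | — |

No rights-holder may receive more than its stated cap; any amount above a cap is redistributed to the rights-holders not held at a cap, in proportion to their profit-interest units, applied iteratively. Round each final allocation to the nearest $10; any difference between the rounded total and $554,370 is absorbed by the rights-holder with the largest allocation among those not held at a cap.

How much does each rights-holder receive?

Combined profit-interest units = 53.
Unconstrained shares: Andrade 146,437.36; Tam 31,379.43; Chaudhri 198,736.42; Becker 167,356.98; Quinlan 10,459.81.
Held at cap: Chaudhri ($87,400); remaining pool $466,970 reallocated over remaining profit-interest units 34.
Remaining shares: Andrade 192,281.76 → $192,280; Tam 41,203.24 → $41,200; Becker 219,750.59 → $219,750; Quinlan 13,734.41 → $13,730.
Rounding difference +$10 applied to Becker → $219,760.

Andrade: $192,280; Tam: $41,200; Chaudhri: $87,400; Becker: $219,760; Quinlan: $13,730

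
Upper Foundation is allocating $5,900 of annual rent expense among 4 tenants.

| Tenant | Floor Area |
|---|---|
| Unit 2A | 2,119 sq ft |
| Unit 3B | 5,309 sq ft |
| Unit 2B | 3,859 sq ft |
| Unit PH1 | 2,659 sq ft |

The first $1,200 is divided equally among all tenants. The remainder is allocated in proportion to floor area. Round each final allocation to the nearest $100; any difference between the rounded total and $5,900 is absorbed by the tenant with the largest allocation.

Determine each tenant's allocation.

Unit 2A: $1,000; Unit 3B: $2,100; Unit 2B: $1,600; Unit PH1: $1,200

$1,200 shared equally gives $300 per tenant.
Remainder $4,700 by floor area (total 13,946): Unit 2A 714.13 → $700; Unit 3B 1,789.21 → $1,800; Unit 2B 1,300.54 → $1,300; Unit PH1 896.12 → $900.
Totals: Unit 2A $300 + $700 = $1,000; Unit 3B $300 + $1,800 = $2,100; Unit 2B $300 + $1,300 = $1,600; Unit PH1 $300 + $900 = $1,200.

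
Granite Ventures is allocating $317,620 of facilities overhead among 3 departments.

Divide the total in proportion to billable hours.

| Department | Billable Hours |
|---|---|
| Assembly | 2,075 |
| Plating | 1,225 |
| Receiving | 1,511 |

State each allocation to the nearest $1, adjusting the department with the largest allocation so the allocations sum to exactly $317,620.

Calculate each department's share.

Billable hours total: 4,811.
Raw shares: Assembly 2,075/4,811 × $317,620 = 136,990.54; Plating 1,225/4,811 × $317,620 = 80,873.93; Receiving 1,511/4,811 × $317,620 = 99,755.52.
Rounded to nearest $1: Assembly $136,991; Plating $80,874; Receiving $99,756. Sum = $317,621.
Difference $317,620 − $317,621 = −$1 applied to largest allocation (Assembly): Assembly becomes $136,990.

Assembly: $136,990 | Plating: $80,874 | Receiving: $99,756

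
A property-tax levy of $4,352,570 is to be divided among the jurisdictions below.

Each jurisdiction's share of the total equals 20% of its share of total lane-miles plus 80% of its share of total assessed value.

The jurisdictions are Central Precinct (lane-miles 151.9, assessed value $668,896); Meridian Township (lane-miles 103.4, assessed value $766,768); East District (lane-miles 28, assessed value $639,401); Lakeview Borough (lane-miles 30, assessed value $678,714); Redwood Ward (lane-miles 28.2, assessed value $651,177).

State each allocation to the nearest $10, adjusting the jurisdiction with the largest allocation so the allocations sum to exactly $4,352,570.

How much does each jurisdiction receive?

Central Precinct: $1,071,240 · Meridian Township: $1,047,710 · East District: $725,250 · Lakeview Borough: $770,560 · Redwood Ward: $737,810

Lane-miles total 341.5; assessed value total 3,404,956.
Composite weights (20% lane-miles + 80% assessed value): Central Precinct 0.2461; Meridian Township 0.2407; East District 0.1666; Lakeview Borough 0.1770; Redwood Ward 0.1695.
Unrounded shares: Central Precinct 1,071,248.79; Meridian Township 1,047,706.12; East District 725,253.75; Lakeview Borough 770,555.12; Redwood Ward 737,806.22.
Rounded to nearest $10: Central Precinct $1,071,250; Meridian Township $1,047,710; East District $725,250; Lakeview Borough $770,560; Redwood Ward $737,810. Sum = $4,352,580.
Difference $4,352,570 − $4,352,580 = −$10 applied to largest allocation (Central Precinct): Central Precinct becomes $1,071,240.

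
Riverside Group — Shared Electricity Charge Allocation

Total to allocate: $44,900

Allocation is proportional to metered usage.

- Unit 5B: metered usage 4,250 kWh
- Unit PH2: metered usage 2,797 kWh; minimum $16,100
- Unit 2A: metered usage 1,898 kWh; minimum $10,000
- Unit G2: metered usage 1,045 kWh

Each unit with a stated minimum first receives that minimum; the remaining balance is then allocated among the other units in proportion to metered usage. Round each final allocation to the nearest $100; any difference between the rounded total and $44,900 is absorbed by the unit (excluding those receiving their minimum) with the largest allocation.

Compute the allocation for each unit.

Guaranteed amounts: Unit PH2 $16,100; Unit 2A $10,000. Remaining pool $18,800.
Remaining pool split over remaining metered usage 5,295: Unit 5B 15,089.71 → $15,100; Unit G2 3,710.29 → $3,700.

Unit 5B: $15,100 | Unit PH2: $16,100 | Unit 2A: $10,000 | Unit G2: $3,700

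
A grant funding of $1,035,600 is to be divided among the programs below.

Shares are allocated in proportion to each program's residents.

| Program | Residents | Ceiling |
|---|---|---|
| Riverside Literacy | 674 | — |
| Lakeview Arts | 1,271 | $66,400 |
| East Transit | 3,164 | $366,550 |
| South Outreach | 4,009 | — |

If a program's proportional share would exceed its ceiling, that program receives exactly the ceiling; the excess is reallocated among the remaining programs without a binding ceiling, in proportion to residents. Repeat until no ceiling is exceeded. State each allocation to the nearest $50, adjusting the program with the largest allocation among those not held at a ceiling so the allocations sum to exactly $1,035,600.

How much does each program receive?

Riverside Literacy: $86,750 | Lakeview Arts: $66,400 | East Transit: $366,550 | South Outreach: $515,900

Total residents = 9,118.
Proportional shares (ignoring caps): Riverside Literacy 76,551.26; Lakeview Arts 144,357.05; East Transit 359,359.33; South Outreach 455,332.35.
Cap binds for Lakeview Arts ($66,400); remaining pool $969,200 reallocated over remaining residents 7,847.
Cap binds for East Transit ($366,550); remaining pool $602,650 reallocated over remaining residents 4,683.
Shares after redistribution: Riverside Literacy 86,736.30 → $86,750; South Outreach 515,913.70 → $515,900.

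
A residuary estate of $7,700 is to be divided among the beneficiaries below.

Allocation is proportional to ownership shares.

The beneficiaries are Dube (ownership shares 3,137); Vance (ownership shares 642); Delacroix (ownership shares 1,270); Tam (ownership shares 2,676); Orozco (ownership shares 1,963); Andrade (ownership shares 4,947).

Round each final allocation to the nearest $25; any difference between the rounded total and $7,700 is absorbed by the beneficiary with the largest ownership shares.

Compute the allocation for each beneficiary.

Dube: $1,650 | Vance: $350 | Delacroix: $675 | Tam: $1,400 | Orozco: $1,025 | Andrade: $2,600

Sum of ownership shares: 3,137 + 642 + 1,270 + 2,676 + 1,963 + 4,947 = 14,635.
Raw shares: Dube 1,650.49; Vance 337.78; Delacroix 668.19; Tam 1,407.94; Orozco 1,032.80; Andrade 2,602.79.
Rounded to nearest $25: Dube $1,650; Vance $350; Delacroix $675; Tam $1,400; Orozco $1,025; Andrade $2,600. Sum = $7,700.
Sum already equals the total — no adjustment.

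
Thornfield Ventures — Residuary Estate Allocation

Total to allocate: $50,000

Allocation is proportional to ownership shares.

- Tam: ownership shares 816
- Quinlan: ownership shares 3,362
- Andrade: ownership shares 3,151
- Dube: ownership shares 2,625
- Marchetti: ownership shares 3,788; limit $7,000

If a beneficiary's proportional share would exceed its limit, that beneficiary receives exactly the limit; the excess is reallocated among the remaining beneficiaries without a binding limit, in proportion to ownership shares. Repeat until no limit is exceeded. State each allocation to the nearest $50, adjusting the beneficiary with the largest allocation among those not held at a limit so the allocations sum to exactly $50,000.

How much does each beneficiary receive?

Ownership shares total: 13,742.
Proportional shares (ignoring caps): Tam 2,969.00; Quinlan 12,232.57; Andrade 11,464.85; Dube 9,551.01; Marchetti 13,782.56.
Cap binds for Marchetti ($7,000); remaining pool $43,000 reallocated over remaining ownership shares 9,954.
Shares after redistribution: Tam 3,525.02 → $3,550; Quinlan 14,523.41 → $14,500; Andrade 13,611.91 → $13,600; Dube 11,339.66 → $11,350.

Tam: $3,550 | Quinlan: $14,500 | Andrade: $13,600 | Dube: $11,350 | Marchetti: $7,000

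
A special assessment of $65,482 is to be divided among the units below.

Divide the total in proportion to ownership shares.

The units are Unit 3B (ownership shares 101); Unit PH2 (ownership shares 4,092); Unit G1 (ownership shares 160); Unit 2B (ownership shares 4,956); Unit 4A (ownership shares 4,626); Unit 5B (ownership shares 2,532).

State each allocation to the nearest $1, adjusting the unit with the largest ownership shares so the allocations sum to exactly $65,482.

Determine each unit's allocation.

Unit 3B: $402; Unit PH2: $16,272; Unit G1: $636; Unit 2B: $19,707; Unit 4A: $18,396; Unit 5B: $10,069

Sum of ownership shares: 101 + 4,092 + 160 + 4,956 + 4,626 + 2,532 = 16,467.
Proportional shares: Unit 3B 401.63; Unit PH2 16,272.08; Unit G1 636.25; Unit 2B 19,707.83; Unit 4A 18,395.56; Unit 5B 10,068.65.
After rounding ($1): Unit 3B $402; Unit PH2 $16,272; Unit G1 $636; Unit 2B $19,708; Unit 4A $18,396; Unit 5B $10,069. Sum = $65,483.
Difference $65,482 − $65,483 = −$1 applied to largest ownership shares (Unit 2B): Unit 2B becomes $19,707.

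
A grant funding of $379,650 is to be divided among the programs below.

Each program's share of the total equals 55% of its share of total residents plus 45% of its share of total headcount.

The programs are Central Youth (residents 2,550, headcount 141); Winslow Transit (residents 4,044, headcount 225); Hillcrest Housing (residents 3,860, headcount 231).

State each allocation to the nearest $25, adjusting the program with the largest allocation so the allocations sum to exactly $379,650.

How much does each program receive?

Central Youth: $91,275 · Winslow Transit: $145,175 · Hillcrest Housing: $143,200

Totals — residents 10,454, headcount 597.
Blended shares (55% residents + 45% headcount): Central Youth 0.2404; Winslow Transit 0.3824; Hillcrest Housing 0.3772.
Pro-rata amounts: Central Youth 91,283.27; Winslow Transit 145,162.46; Hillcrest Housing 143,204.27.
After rounding ($25): Central Youth $91,275; Winslow Transit $145,150; Hillcrest Housing $143,200. Sum = $379,625.
Difference $379,650 − $379,625 = +$25 applied to largest allocation (Winslow Transit): Winslow Transit becomes $145,175.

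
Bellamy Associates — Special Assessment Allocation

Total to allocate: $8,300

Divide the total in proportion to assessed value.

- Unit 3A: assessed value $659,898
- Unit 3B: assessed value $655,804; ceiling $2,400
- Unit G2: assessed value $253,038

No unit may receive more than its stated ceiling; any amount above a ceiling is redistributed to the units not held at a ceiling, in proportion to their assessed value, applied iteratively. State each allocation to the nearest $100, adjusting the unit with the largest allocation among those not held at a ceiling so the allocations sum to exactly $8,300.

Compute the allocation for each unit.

Assessed value total: 1,568,740.
Pro-rata shares before constraints: Unit 3A 3,491.43; Unit 3B 3,469.77; Unit G2 1,338.79.
Cap binds for Unit 3B ($2,400); balance $5,900 reallocated over remaining assessed value 912,936.
Shares after redistribution: Unit 3A 4,264.70 → $4,300; Unit G2 1,635.30 → $1,600.

Unit 3A: $4,300 · Unit 3B: $2,400 · Unit G2: $1,600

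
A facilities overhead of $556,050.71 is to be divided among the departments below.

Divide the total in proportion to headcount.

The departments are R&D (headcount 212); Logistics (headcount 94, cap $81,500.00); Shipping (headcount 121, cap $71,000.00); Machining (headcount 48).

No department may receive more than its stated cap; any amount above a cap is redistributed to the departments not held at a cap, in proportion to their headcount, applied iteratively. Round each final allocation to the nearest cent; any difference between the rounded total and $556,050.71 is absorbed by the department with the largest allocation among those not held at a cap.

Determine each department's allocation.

Sum of headcount: 475.
Proportional shares (ignoring caps): R&D 248,174.2116; Logistics 110,039.5089; Shipping 141,646.6019; Machining 56,190.3875.
Cap binds for Logistics ($81,500.00), Shipping ($71,000.00); balance $403,550.71 reallocated over remaining headcount 260.
Remaining shares: R&D 329,049.0405 → $329,049.04; Machining 74,501.6695 → $74,501.67.

R&D: $329,049.04 | Logistics: $81,500.00 | Shipping: $71,000.00 | Machining: $74,501.67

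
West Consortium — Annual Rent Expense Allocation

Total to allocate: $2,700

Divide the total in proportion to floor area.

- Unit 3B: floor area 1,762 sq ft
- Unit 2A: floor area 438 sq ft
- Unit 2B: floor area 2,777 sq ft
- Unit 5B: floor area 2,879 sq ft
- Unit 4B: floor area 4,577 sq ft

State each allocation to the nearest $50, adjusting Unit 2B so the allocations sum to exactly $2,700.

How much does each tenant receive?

Total floor area = 12,433.
Pro-rata amounts: Unit 3B 1,762/12,433 × $2,700 = 382.64; Unit 2A 438/12,433 × $2,700 = 95.12; Unit 2B 2,777/12,433 × $2,700 = 603.06; Unit 5B 2,879/12,433 × $2,700 = 625.22; Unit 4B 4,577/12,433 × $2,700 = 993.96.
After rounding ($50): Unit 3B $400; Unit 2A $100; Unit 2B $600; Unit 5B $650; Unit 4B $1,000. Sum = $2,750.
Difference $2,700 − $2,750 = −$50 applied to Unit 2B: Unit 2B becomes $550.

Unit 3B: $400 | Unit 2A: $100 | Unit 2B: $550 | Unit 5B: $650 | Unit 4B: $1,000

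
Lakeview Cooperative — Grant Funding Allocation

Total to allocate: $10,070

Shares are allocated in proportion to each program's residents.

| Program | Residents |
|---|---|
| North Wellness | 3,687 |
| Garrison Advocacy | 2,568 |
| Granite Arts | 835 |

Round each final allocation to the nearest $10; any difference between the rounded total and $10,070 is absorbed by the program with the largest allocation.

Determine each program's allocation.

Sum of residents: 7,090.
Pro-rata amounts: North Wellness 3,687/7,090 × $10,070 = 5,236.68; Garrison Advocacy 2,568/7,090 × $10,070 = 3,647.36; Granite Arts 835/7,090 × $10,070 = 1,185.96.
At nearest $10: North Wellness $5,240; Garrison Advocacy $3,650; Granite Arts $1,190. Sum = $10,080.
Difference $10,070 − $10,080 = −$10 applied to largest allocation (North Wellness): North Wellness becomes $5,230.

North Wellness: $5,230 · Garrison Advocacy: $3,650 · Granite Arts: $1,190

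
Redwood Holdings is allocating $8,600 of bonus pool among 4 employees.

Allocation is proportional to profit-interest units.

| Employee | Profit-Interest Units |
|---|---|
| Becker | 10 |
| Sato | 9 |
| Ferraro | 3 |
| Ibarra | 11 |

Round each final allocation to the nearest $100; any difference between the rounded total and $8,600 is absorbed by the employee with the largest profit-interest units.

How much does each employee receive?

Sum of profit-interest units: 10 + 9 + 3 + 11 = 33.
Raw shares: Becker 2,606.06; Sato 2,345.45; Ferraro 781.82; Ibarra 2,866.67.
Rounded to nearest $100: Becker $2,600; Sato $2,300; Ferraro $800; Ibarra $2,900. Sum = $8,600.
No rounding difference to absorb.

Becker: $2,600 | Sato: $2,300 | Ferraro: $800 | Ibarra: $2,900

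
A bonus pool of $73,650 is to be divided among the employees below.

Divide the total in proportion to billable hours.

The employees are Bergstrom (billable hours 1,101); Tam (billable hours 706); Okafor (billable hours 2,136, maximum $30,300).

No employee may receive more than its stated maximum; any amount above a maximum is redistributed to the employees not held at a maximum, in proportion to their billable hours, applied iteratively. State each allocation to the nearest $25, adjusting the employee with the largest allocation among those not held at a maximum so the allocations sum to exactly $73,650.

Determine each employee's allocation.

Combined billable hours = 3,943.
Proportional shares (ignoring caps): Bergstrom 20,565.22; Tam 13,187.14; Okafor 39,897.64.
Capped: Okafor ($30,300); remaining pool $43,350 reallocated over remaining billable hours 1,807.
Shares after redistribution: Bergstrom 26,413.03 → $26,425; Tam 16,936.97 → $16,925.

Bergstrom: $26,425; Tam: $16,925; Okafor: $30,300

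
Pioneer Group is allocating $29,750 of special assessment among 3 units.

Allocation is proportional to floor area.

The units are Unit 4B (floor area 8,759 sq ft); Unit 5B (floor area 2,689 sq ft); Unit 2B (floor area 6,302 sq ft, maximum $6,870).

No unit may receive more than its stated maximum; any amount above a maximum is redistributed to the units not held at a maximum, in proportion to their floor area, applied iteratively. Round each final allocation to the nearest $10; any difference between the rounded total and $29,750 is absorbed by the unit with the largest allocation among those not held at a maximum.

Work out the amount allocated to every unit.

Unit 4B: $17,510 · Unit 5B: $5,370 · Unit 2B: $6,870

Floor area total: 17,750.
Unconstrained shares: Unit 4B 14,680.58; Unit 5B 4,506.92; Unit 2B 10,562.51.
Capped: Unit 2B ($6,870); remaining pool $22,880 reallocated over remaining floor area 11,448.
Remaining shares: Unit 4B 17,505.76 → $17,510; Unit 5B 5,374.24 → $5,370.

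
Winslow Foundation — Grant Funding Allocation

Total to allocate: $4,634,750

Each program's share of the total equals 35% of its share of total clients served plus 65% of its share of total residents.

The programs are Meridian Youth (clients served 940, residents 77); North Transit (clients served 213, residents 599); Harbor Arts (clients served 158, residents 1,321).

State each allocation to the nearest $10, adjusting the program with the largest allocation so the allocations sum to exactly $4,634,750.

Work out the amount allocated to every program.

Totals — clients served 1,311, residents 1,997.
Blended shares (35% clients served + 65% residents): Meridian Youth 0.2760; North Transit 0.2518; Harbor Arts 0.4722.
Raw shares: Meridian Youth 1,279,265.46; North Transit 1,167,180.40; Harbor Arts 2,188,304.14.
At nearest $10: Meridian Youth $1,279,270; North Transit $1,167,180; Harbor Arts $2,188,300. Sum = $4,634,750.
No rounding difference to absorb.

Meridian Youth: $1,279,270 | North Transit: $1,167,180 | Harbor Arts: $2,188,300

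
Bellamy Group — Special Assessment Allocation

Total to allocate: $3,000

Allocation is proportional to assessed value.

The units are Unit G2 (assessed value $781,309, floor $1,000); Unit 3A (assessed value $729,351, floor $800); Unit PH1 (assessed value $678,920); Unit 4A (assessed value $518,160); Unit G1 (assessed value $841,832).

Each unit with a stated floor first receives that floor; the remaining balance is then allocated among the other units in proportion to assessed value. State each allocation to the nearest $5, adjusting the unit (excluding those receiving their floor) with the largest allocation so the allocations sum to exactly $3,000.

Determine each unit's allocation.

Unit G2: $1,000 | Unit 3A: $800 | Unit PH1: $400 | Unit 4A: $305 | Unit G1: $495

Guaranteed amounts: Unit G2 $1,000; Unit 3A $800. Residual $1,200.
Residual split over remaining assessed value 2,038,912: Unit PH1 399.58 → $400; Unit 4A 304.96 → $305; Unit G1 495.46 → $495.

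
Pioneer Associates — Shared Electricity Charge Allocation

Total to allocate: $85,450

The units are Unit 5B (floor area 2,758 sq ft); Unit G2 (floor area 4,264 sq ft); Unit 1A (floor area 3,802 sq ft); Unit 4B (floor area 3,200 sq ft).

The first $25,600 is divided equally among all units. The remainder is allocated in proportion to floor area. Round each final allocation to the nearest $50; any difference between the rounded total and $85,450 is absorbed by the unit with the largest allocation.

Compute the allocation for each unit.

Unit 5B: $18,150; Unit G2: $24,600; Unit 1A: $22,650; Unit 4B: $20,050

Equal tier: $25,600 ÷ 4 = $6,400 apiece.
Remainder $59,850 by floor area (total 14,024): Unit 5B 11,770.27 → $11,750; Unit G2 18,197.40 → $18,200; Unit 1A 16,225.73 → $16,250; Unit 4B 13,656.59 → $13,650.
Totals: Unit 5B $6,400 + $11,750 = $18,150; Unit G2 $6,400 + $18,200 = $24,600; Unit 1A $6,400 + $16,250 = $22,650; Unit 4B $6,400 + $13,650 = $20,050.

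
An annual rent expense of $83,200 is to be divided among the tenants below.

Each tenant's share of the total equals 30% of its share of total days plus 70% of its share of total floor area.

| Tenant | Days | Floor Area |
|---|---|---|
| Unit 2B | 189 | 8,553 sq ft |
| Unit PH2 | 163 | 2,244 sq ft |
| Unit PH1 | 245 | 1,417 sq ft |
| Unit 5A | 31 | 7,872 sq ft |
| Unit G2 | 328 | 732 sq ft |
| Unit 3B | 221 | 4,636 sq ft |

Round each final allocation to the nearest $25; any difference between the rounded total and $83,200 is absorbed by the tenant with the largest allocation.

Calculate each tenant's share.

Unit 2B: $23,550 | Unit PH2: $8,600 | Unit PH1: $8,450 | Unit 5A: $18,675 | Unit G2: $8,625 | Unit 3B: $15,300

Days total 1,177; floor area total 25,454.
Combined weights (30% days + 70% floor area): Unit 2B 0.2834; Unit PH2 0.1033; Unit PH1 0.1014; Unit 5A 0.2244; Unit G2 0.1037; Unit 3B 0.1838.
Raw shares: Unit 2B 23,577.70; Unit PH2 8,591.03; Unit PH1 8,437.75; Unit 5A 18,668.92; Unit G2 8,630.57; Unit 3B 15,294.02.
After rounding ($25): Unit 2B $23,575; Unit PH2 $8,600; Unit PH1 $8,450; Unit 5A $18,675; Unit G2 $8,625; Unit 3B $15,300. Sum = $83,225.
Difference $83,200 − $83,225 = −$25 applied to largest allocation (Unit 2B): Unit 2B becomes $23,550.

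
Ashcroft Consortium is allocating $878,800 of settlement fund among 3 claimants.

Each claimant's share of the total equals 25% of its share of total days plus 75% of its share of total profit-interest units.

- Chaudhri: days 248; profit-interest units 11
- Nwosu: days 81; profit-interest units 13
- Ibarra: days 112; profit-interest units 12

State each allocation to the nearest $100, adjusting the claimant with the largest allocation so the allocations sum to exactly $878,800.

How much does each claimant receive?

Totals — days 441, profit-interest units 36.
Blended shares (25% days + 75% profit-interest units): Chaudhri 0.3698; Nwosu 0.3168; Ibarra 0.3135.
Unrounded shares: Chaudhri 324,941.78; Nwosu 278,361.39; Ibarra 275,496.83.
At nearest $100: Chaudhri $324,900; Nwosu $278,400; Ibarra $275,500. Sum = $878,800.
Rounded total matches; no reconciliation needed.

Chaudhri: $324,900 | Nwosu: $278,400 | Ibarra: $275,500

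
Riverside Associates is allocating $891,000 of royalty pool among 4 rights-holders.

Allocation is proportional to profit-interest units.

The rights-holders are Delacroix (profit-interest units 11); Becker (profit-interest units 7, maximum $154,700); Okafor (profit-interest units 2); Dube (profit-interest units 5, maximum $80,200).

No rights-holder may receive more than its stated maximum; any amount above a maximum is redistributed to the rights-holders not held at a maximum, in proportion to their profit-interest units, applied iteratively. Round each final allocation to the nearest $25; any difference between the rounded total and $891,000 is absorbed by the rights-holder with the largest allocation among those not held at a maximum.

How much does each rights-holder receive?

Combined profit-interest units = 25.
Unconstrained shares: Delacroix 392,040.00; Becker 249,480.00; Okafor 71,280.00; Dube 178,200.00.
Held at cap: Becker ($154,700), Dube ($80,200); residual $656,100 reallocated over remaining profit-interest units 13.
Shares after redistribution: Delacroix 555,161.54 → $555,150; Okafor 100,938.46 → $100,950.

Delacroix: $555,150 | Becker: $154,700 | Okafor: $100,950 | Dube: $80,200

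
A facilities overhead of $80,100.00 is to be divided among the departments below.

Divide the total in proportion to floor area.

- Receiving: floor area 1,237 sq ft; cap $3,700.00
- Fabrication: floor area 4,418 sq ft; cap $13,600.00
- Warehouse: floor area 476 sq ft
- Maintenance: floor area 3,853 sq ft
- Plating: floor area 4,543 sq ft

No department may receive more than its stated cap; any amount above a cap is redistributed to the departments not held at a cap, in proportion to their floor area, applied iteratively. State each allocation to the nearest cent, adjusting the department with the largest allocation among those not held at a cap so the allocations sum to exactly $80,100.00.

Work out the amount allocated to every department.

Receiving: $3,700.00; Fabrication: $13,600.00; Warehouse: $3,369.34; Maintenance: $27,273.26; Plating: $32,157.40

Combined floor area = 14,527.
Pro-rata shares before constraints: Receiving 6,820.6581; Fabrication 24,360.2809; Warehouse 2,624.6025; Maintenance 21,244.9439; Plating 25,049.5147.
Held at cap: Receiving ($3,700.00), Fabrication ($13,600.00); residual $62,800.00 reallocated over remaining floor area 8,872.
Shares after redistribution: Warehouse 3,369.3417 → $3,369.34; Maintenance 27,273.2642 → $27,273.26; Plating 32,157.3940 → $32,157.39.
Rounding difference +$0.01 applied to Plating → $32,157.40.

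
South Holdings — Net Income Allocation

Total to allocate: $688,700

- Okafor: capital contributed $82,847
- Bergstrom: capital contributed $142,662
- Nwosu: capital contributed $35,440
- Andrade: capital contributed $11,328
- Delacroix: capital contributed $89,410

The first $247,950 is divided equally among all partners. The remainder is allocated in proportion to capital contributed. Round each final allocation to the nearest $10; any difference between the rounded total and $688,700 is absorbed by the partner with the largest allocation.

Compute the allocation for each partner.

Okafor: $150,550 | Bergstrom: $223,440 | Nwosu: $92,780 | Andrade: $63,390 | Delacroix: $158,540

Equal tier: $247,950 ÷ 5 = $49,590 apiece.
Remainder $440,750 by capital contributed (total 361,687): Okafor 100,956.95 → $100,960; Bergstrom 173,847.21 → $173,850; Nwosu 43,187.01 → $43,190; Andrade 13,804.25 → $13,800; Delacroix 108,954.59 → $108,950.
Totals: Okafor $49,590 + $100,960 = $150,550; Bergstrom $49,590 + $173,850 = $223,440; Nwosu $49,590 + $43,190 = $92,780; Andrade $49,590 + $13,800 = $63,390; Delacroix $49,590 + $108,950 = $158,540.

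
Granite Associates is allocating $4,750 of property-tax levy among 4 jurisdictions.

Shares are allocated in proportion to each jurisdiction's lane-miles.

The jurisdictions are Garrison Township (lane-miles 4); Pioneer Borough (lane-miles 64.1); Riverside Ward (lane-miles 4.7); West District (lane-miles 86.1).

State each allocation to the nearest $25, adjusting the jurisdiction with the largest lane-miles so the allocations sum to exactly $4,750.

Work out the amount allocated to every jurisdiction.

Sum of lane-miles: 4 + 64.1 + 4.7 + 86.1 = 158.9.
Raw shares: Garrison Township 119.57; Pioneer Borough 1,916.14; Riverside Ward 140.50; West District 2,573.79.
Rounded to nearest $25: Garrison Township $125; Pioneer Borough $1,925; Riverside Ward $150; West District $2,575. Sum = $4,775.
Difference $4,750 − $4,775 = −$25 applied to largest lane-miles (West District): West District becomes $2,550.

Garrison Township: $125 · Pioneer Borough: $1,925 · Riverside Ward: $150 · West District: $2,550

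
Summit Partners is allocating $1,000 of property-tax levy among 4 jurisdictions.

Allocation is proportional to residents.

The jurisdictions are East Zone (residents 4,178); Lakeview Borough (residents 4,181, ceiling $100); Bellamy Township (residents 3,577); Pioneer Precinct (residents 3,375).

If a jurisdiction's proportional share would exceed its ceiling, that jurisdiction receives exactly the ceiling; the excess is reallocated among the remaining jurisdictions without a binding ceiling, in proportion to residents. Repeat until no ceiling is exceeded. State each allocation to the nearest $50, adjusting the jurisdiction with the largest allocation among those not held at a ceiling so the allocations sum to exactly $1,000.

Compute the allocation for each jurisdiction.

East Zone: $350 | Lakeview Borough: $100 | Bellamy Township: $300 | Pioneer Precinct: $250

Residents total: 15,311.
Pro-rata shares before constraints: East Zone 272.88; Lakeview Borough 273.07; Bellamy Township 233.62; Pioneer Precinct 220.43.
Held at cap: Lakeview Borough ($100); remaining pool $900 reallocated over remaining residents 11,130.
Shares after redistribution: East Zone 337.84 → $350; Bellamy Township 289.25 → $300; Pioneer Precinct 272.91 → $250.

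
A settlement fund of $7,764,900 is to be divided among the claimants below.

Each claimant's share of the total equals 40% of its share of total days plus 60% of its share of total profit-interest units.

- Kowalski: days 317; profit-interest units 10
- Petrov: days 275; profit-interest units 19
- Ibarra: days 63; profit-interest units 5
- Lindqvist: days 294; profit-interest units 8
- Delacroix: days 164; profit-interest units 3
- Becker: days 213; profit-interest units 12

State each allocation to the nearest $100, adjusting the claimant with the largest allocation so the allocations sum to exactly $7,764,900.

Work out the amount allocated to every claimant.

Totals — days 1,326, profit-interest units 57.
Blended shares (40% days + 60% profit-interest units): Kowalski 0.2009; Petrov 0.2830; Ibarra 0.0716; Lindqvist 0.1729; Delacroix 0.0811; Becker 0.1906.
Pro-rata amounts: Kowalski 1,559,883.78; Petrov 2,197,127.06; Ibarra 556,247.18; Lindqvist 1,342,538.08; Delacroix 629,353.25; Becker 1,479,750.65.
Rounded to nearest $100: Kowalski $1,559,900; Petrov $2,197,100; Ibarra $556,200; Lindqvist $1,342,500; Delacroix $629,400; Becker $1,479,800. Sum = $7,764,900.
Rounded total matches; no reconciliation needed.

Kowalski: $1,559,900; Petrov: $2,197,100; Ibarra: $556,200; Lindqvist: $1,342,500; Delacroix: $629,400; Becker: $1,479,800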